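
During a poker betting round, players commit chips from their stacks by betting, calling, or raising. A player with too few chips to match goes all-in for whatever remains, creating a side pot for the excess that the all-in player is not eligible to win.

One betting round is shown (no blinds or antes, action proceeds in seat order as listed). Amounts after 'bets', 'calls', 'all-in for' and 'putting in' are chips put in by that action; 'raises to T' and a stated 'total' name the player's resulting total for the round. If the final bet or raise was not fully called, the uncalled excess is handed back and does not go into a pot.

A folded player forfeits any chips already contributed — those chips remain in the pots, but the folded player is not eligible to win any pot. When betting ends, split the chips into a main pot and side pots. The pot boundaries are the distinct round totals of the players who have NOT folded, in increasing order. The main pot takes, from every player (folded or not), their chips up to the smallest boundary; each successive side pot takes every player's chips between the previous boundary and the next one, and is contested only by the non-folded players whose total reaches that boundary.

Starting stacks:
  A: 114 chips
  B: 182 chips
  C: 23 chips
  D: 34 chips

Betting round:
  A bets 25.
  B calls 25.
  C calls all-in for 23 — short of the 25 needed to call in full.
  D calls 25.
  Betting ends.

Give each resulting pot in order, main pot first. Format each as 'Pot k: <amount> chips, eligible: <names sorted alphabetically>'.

Pot 1: 92 chips, eligible: A, B, C, D
Pot 2: 6 chips, eligible: A, B, D

Derivation:
Contributions: A=25, B=25, C=23, D=25
Pot levels (distinct totals of non-folded players): 23, 25
Layer 1-23: 23 each from A, B, C, D = 23*4 = 92 chips; eligible A, B, C, D
Layer 24-25: 2 each from A, B, D = 2*3 = 6 chips; eligible A, B, D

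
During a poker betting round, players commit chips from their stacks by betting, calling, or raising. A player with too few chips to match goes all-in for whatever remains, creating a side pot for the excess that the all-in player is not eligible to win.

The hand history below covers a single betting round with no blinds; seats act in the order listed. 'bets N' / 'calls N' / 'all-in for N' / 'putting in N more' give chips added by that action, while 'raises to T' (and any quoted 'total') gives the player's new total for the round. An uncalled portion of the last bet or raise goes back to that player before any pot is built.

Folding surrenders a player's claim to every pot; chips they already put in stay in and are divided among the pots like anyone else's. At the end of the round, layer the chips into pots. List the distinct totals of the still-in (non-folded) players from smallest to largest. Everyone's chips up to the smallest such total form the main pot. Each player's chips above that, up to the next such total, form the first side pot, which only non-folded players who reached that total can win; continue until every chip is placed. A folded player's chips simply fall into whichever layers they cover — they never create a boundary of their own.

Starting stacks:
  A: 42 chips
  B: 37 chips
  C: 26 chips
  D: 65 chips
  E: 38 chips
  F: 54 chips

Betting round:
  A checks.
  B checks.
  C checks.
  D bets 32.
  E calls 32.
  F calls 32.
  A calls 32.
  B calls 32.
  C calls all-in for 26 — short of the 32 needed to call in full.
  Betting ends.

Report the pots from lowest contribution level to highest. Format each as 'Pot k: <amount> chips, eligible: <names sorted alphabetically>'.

Contributions: A=32, B=32, C=26, D=32, E=32, F=32
Pot levels (distinct totals of non-folded players): 26, 32
Layer 1-26: 26 each from A, B, C, D, E, F = 26*6 = 156 chips; eligible A, B, C, D, E, F
Layer 27-32: 6 each from A, B, D, E, F = 6*5 = 30 chips; eligible A, B, D, E, F

Pot 1: 156 chips, eligible: A, B, C, D, E, F
Pot 2: 30 chips, eligible: A, B, D, E, F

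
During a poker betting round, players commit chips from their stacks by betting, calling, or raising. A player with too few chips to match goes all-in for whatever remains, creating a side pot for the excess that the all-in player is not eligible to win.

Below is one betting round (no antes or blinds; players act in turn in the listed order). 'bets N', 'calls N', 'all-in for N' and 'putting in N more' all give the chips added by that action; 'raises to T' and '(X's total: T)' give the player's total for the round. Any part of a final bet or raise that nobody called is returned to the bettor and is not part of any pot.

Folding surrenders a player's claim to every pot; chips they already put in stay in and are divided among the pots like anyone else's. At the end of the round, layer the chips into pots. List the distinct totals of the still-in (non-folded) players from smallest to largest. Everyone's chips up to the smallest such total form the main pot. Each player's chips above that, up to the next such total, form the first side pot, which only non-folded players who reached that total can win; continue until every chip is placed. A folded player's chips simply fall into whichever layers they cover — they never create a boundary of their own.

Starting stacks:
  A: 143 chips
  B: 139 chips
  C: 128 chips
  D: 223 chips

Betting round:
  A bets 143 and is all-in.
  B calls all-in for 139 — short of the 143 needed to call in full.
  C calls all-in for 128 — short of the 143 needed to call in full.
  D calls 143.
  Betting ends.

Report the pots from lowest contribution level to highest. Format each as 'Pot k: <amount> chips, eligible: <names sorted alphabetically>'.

Contributions: A=143, B=139, C=128, D=143
Pot levels (distinct totals of non-folded players): 128, 139, 143
Layer 1-128: 128 each from A, B, C, D = 128*4 = 512 chips; eligible A, B, C, D
Layer 129-139: 11 each from A, B, D = 11*3 = 33 chips; eligible A, B, D
Layer 140-143: 4 each from A, D = 4*2 = 8 chips; eligible A, D

Pot 1: 512 chips, eligible: A, B, C, D
Pot 2: 33 chips, eligible: A, B, D
Pot 3: 8 chips, eligible: A, D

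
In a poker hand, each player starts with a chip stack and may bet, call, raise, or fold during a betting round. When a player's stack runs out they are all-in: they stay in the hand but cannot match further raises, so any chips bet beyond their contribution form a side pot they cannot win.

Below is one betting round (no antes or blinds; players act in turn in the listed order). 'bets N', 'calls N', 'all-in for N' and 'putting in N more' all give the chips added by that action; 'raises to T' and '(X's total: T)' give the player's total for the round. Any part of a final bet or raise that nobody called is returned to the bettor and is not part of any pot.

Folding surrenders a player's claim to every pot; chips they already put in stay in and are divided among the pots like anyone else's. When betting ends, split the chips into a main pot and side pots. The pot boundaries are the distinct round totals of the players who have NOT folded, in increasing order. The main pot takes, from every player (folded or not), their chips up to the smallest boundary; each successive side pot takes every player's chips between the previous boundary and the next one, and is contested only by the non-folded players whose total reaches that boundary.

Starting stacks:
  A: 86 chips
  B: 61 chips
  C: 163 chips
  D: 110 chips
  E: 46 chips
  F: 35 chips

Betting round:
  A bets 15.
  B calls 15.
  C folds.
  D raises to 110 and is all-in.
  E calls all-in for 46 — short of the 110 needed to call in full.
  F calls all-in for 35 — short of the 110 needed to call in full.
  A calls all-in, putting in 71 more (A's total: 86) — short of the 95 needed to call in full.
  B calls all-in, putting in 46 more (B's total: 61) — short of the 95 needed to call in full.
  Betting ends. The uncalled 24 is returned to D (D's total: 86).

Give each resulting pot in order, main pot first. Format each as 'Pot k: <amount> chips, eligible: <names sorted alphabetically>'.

Pot 1: 175 chips, eligible: A, B, D, E, F
Pot 2: 44 chips, eligible: A, B, D, E
Pot 3: 45 chips, eligible: A, B, D
Pot 4: 50 chips, eligible: A, D

Derivation:
Contributions (after 24 returned to D): A=86, B=61, D=86, E=46, F=35
Folded: C
Pot levels (distinct totals of non-folded players): 35, 46, 61, 86
Layer 1-35: 35 each from A, B, D, E, F = 35*5 = 175 chips; eligible A, B, D, E, F
Layer 36-46: 11 each from A, B, D, E = 11*4 = 44 chips; eligible A, B, D, E
Layer 47-61: 15 each from A, B, D = 15*3 = 45 chips; eligible A, B, D
Layer 62-86: 25 each from A, D = 25*2 = 50 chips; eligible A, D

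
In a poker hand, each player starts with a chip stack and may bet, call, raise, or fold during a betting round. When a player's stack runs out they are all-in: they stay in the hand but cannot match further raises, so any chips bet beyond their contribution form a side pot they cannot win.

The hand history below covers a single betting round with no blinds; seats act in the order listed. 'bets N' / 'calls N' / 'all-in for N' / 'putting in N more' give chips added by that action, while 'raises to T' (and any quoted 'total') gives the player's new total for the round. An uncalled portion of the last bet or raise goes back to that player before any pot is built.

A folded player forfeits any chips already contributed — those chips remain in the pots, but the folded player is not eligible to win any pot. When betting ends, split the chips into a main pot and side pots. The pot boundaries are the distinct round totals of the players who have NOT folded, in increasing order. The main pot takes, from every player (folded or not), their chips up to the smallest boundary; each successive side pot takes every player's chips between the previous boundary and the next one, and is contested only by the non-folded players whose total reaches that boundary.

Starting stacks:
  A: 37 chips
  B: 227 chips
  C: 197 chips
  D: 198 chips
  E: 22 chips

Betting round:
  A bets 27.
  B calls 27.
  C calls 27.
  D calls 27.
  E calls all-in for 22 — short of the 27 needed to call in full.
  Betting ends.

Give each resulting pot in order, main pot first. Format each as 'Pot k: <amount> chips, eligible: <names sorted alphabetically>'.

Pot 1: 110 chips, eligible: A, B, C, D, E
Pot 2: 20 chips, eligible: A, B, C, D

Derivation:
Contributions: A=27, B=27, C=27, D=27, E=22
Pot levels (distinct totals of non-folded players): 22, 27
Layer 1-22: 22 each from A, B, C, D, E = 22*5 = 110 chips; eligible A, B, C, D, E
Layer 23-27: 5 each from A, B, C, D = 5*4 = 20 chips; eligible A, B, C, D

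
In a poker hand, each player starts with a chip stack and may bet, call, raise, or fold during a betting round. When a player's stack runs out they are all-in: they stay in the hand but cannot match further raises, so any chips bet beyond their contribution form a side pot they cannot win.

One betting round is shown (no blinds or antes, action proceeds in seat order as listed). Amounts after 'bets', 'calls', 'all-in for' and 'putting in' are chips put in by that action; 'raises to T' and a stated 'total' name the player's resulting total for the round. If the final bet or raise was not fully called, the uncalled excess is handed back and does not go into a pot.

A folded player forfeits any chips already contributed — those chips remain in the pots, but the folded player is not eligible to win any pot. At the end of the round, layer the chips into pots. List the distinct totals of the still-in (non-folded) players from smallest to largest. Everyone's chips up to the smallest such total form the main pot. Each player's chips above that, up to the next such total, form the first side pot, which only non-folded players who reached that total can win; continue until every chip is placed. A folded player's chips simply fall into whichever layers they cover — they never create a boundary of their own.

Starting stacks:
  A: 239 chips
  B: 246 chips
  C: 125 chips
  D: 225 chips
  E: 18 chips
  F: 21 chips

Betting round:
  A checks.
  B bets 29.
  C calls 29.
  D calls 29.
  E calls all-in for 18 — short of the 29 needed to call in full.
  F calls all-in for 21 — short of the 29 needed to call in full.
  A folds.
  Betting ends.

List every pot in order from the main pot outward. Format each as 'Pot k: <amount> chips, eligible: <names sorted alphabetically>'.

Pot 1: 90 chips, eligible: B, C, D, E, F
Pot 2: 12 chips, eligible: B, C, D, F
Pot 3: 24 chips, eligible: B, C, D

Derivation:
Contributions: B=29, C=29, D=29, E=18, F=21
Folded: A
Pot levels (distinct totals of non-folded players): 18, 21, 29
Layer 1-18: 18 each from B, C, D, E, F = 18*5 = 90 chips; eligible B, C, D, E, F
Layer 19-21: 3 each from B, C, D, F = 3*4 = 12 chips; eligible B, C, D, F
Layer 22-29: 8 each from B, C, D = 8*3 = 24 chips; eligible B, C, D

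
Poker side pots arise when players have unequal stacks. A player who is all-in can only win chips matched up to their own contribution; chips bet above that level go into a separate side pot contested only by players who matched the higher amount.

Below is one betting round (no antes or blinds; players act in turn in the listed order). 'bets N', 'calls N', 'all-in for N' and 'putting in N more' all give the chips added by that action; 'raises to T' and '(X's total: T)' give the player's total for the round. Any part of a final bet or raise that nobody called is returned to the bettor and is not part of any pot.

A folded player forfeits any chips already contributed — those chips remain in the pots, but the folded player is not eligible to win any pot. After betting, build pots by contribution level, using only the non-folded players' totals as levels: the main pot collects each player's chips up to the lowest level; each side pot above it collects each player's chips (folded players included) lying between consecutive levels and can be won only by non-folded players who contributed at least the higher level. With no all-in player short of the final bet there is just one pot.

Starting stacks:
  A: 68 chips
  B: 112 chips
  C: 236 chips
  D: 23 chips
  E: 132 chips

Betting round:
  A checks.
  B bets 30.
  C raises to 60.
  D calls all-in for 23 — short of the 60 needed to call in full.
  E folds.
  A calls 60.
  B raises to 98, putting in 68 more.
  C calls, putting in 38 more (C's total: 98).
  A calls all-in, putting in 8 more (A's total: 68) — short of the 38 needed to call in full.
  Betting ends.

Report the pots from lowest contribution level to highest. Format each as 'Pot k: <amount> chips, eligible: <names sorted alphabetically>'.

Contributions: A=68, B=98, C=98, D=23
Folded: E
Pot levels (distinct totals of non-folded players): 23, 68, 98
Layer 1-23: 23 each from A, B, C, D = 23*4 = 92 chips; eligible A, B, C, D
Layer 24-68: 45 each from A, B, C = 45*3 = 135 chips; eligible A, B, C
Layer 69-98: 30 each from B, C = 30*2 = 60 chips; eligible B, C

Pot 1: 92 chips, eligible: A, B, C, D
Pot 2: 135 chips, eligible: A, B, C
Pot 3: 60 chips, eligible: B, C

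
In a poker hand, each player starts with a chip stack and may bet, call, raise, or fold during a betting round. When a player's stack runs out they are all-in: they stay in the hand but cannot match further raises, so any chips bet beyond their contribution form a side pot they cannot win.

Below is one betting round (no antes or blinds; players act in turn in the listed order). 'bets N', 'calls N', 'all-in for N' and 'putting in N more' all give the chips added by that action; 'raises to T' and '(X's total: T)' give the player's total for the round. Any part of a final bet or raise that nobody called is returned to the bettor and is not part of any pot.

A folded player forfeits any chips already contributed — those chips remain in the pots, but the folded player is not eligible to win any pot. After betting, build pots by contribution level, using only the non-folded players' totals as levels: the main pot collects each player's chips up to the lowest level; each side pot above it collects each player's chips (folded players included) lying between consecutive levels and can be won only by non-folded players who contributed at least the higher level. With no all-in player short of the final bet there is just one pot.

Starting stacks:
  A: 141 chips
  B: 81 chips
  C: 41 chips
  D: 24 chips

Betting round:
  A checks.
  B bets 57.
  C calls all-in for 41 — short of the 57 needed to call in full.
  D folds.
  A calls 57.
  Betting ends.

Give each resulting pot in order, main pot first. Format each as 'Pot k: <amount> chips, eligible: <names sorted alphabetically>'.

Contributions: A=57, B=57, C=41
Folded: D
Pot levels (distinct totals of non-folded players): 41, 57
Layer 1-41: 41 each from A, B, C = 41*3 = 123 chips; eligible A, B, C
Layer 42-57: 16 each from A, B = 16*2 = 32 chips; eligible A, B

Pot 1: 123 chips, eligible: A, B, C
Pot 2: 32 chips, eligible: A, B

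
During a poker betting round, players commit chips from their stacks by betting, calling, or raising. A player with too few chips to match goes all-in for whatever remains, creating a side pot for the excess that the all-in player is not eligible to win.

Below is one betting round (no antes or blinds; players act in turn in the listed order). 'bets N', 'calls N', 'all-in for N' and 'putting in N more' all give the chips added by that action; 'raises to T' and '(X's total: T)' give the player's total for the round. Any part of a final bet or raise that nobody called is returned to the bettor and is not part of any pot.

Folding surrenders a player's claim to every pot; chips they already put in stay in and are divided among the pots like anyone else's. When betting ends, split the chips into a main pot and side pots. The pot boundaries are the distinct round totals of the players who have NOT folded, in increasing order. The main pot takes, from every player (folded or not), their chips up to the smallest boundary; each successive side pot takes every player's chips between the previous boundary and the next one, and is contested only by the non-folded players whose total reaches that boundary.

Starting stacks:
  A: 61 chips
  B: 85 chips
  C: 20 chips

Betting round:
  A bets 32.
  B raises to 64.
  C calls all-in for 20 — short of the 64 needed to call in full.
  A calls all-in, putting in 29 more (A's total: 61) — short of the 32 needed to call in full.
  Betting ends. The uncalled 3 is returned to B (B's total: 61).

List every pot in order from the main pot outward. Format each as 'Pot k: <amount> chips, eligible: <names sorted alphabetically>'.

Contributions (after 3 returned to B): A=61, B=61, C=20
Pot levels (distinct totals of non-folded players): 20, 61
Layer 1-20: 20 each from A, B, C = 20*3 = 60 chips; eligible A, B, C
Layer 21-61: 41 each from A, B = 41*2 = 82 chips; eligible A, B

Pot 1: 60 chips, eligible: A, B, C
Pot 2: 82 chips, eligible: A, B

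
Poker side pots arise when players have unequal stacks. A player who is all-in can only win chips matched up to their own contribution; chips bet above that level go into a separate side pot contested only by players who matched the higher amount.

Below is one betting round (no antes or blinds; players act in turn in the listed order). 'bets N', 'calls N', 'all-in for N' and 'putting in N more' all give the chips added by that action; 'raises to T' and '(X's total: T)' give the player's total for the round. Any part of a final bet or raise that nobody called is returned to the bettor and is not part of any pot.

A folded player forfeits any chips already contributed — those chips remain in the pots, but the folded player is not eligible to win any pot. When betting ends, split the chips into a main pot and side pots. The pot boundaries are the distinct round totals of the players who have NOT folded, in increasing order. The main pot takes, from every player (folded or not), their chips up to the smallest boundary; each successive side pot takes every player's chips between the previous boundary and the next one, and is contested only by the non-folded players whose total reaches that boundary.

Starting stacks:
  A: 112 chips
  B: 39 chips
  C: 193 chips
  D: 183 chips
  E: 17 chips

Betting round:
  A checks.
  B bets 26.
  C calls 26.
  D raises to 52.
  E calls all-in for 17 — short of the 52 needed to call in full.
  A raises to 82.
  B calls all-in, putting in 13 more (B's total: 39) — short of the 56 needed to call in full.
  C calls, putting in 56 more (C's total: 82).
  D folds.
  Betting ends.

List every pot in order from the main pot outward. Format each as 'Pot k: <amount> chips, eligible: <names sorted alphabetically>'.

Contributions: A=82, B=39, C=82, D=52, E=17
Folded: D
Pot levels (distinct totals of non-folded players): 17, 39, 82
Layer 1-17: 17 each from A, B, C, D, E = 17*5 = 85 chips; eligible A, B, C, E
Layer 18-39: 22 each from A, B, C, D = 22*4 = 88 chips; eligible A, B, C
Layer 40-82: A 43 + C 43 + D 13 = 99 chips; eligible A, C

Pot 1: 85 chips, eligible: A, B, C, E
Pot 2: 88 chips, eligible: A, B, C
Pot 3: 99 chips, eligible: A, C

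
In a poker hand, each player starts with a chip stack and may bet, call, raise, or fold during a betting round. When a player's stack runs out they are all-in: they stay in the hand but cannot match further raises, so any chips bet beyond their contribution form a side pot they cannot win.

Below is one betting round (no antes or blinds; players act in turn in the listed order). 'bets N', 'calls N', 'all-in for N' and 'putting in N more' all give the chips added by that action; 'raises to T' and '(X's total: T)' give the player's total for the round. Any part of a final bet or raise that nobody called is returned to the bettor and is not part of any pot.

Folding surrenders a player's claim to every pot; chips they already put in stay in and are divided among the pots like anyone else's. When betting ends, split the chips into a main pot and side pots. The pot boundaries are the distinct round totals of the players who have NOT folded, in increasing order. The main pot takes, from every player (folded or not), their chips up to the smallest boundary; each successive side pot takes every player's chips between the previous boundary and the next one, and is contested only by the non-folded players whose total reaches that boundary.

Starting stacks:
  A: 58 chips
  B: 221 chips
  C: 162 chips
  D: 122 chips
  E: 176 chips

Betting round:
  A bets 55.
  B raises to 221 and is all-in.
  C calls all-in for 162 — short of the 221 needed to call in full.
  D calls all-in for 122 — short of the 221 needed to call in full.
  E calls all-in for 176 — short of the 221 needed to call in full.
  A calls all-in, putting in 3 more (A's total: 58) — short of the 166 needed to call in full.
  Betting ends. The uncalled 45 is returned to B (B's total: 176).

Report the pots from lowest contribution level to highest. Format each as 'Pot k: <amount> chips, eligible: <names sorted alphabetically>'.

Contributions (after 45 returned to B): A=58, B=176, C=162, D=122, E=176
Pot levels (distinct totals of non-folded players): 58, 122, 162, 176
Layer 1-58: 58 each from A, B, C, D, E = 58*5 = 290 chips; eligible A, B, C, D, E
Layer 59-122: 64 each from B, C, D, E = 64*4 = 256 chips; eligible B, C, D, E
Layer 123-162: 40 each from B, C, E = 40*3 = 120 chips; eligible B, C, E
Layer 163-176: 14 each from B, E = 14*2 = 28 chips; eligible B, E

Pot 1: 290 chips, eligible: A, B, C, D, E
Pot 2: 256 chips, eligible: B, C, D, E
Pot 3: 120 chips, eligible: B, C, E
Pot 4: 28 chips, eligible: B, E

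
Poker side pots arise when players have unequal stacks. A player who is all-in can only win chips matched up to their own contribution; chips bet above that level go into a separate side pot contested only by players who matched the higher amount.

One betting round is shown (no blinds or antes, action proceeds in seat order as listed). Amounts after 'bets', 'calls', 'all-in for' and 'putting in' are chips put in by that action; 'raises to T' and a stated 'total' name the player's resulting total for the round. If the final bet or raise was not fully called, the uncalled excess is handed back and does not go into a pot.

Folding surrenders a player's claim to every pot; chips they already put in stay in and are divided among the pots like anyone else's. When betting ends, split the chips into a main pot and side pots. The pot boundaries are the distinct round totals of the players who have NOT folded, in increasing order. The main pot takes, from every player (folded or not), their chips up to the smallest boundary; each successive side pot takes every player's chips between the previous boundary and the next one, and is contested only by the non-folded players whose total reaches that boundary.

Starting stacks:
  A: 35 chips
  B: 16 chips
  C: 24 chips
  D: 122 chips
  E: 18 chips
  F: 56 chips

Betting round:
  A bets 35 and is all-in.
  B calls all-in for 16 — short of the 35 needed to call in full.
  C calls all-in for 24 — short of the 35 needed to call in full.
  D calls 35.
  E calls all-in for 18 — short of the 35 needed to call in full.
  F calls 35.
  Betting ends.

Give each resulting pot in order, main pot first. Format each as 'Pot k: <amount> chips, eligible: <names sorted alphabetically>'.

Contributions: A=35, B=16, C=24, D=35, E=18, F=35
Pot levels (distinct totals of non-folded players): 16, 18, 24, 35
Layer 1-16: 16 each from A, B, C, D, E, F = 16*6 = 96 chips; eligible A, B, C, D, E, F
Layer 17-18: 2 each from A, C, D, E, F = 2*5 = 10 chips; eligible A, C, D, E, F
Layer 19-24: 6 each from A, C, D, F = 6*4 = 24 chips; eligible A, C, D, F
Layer 25-35: 11 each from A, D, F = 11*3 = 33 chips; eligible A, D, F

Pot 1: 96 chips, eligible: A, B, C, D, E, F
Pot 2: 10 chips, eligible: A, C, D, E, F
Pot 3: 24 chips, eligible: A, C, D, F
Pot 4: 33 chips, eligible: A, D, F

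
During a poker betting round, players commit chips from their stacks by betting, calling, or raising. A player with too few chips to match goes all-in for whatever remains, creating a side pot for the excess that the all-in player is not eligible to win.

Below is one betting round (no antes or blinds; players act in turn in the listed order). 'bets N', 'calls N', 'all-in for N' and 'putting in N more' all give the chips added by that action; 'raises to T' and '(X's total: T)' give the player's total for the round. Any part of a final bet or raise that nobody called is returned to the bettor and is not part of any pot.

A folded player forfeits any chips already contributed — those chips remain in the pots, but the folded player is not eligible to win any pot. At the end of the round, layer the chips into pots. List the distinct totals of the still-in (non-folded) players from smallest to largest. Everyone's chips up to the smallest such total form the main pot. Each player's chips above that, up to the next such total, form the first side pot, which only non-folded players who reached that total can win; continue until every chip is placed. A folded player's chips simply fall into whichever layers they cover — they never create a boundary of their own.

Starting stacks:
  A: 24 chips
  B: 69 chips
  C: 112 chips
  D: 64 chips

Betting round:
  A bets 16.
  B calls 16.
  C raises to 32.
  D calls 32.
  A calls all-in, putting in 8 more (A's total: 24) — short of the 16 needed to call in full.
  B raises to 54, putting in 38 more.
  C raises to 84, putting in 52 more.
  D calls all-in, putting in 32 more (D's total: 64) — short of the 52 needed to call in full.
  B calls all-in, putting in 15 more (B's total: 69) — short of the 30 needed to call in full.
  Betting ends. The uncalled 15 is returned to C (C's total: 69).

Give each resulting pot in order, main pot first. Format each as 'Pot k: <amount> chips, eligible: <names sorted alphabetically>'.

Contributions (after 15 returned to C): A=24, B=69, C=69, D=64
Pot levels (distinct totals of non-folded players): 24, 64, 69
Layer 1-24: 24 each from A, B, C, D = 24*4 = 96 chips; eligible A, B, C, D
Layer 25-64: 40 each from B, C, D = 40*3 = 120 chips; eligible B, C, D
Layer 65-69: 5 each from B, C = 5*2 = 10 chips; eligible B, C

Pot 1: 96 chips, eligible: A, B, C, D
Pot 2: 120 chips, eligible: B, C, D
Pot 3: 10 chips, eligible: B, C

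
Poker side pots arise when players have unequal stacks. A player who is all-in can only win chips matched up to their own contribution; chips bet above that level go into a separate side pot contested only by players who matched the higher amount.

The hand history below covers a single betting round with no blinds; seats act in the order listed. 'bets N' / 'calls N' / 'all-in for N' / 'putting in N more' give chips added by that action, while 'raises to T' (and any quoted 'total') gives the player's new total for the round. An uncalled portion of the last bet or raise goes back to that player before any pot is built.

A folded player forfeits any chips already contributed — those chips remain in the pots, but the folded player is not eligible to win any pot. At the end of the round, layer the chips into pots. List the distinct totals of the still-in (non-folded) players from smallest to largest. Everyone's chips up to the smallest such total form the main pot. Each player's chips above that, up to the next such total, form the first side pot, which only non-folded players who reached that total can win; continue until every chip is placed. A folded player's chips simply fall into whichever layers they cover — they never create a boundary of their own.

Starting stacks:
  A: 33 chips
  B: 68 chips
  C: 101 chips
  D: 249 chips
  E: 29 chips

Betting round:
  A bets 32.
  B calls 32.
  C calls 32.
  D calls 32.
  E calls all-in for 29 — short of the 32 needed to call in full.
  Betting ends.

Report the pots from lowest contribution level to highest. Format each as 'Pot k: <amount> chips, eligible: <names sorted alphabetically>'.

Contributions: A=32, B=32, C=32, D=32, E=29
Pot levels (distinct totals of non-folded players): 29, 32
Layer 1-29: 29 each from A, B, C, D, E = 29*5 = 145 chips; eligible A, B, C, D, E
Layer 30-32: 3 each from A, B, C, D = 3*4 = 12 chips; eligible A, B, C, D

Pot 1: 145 chips, eligible: A, B, C, D, E
Pot 2: 12 chips, eligible: A, B, C, D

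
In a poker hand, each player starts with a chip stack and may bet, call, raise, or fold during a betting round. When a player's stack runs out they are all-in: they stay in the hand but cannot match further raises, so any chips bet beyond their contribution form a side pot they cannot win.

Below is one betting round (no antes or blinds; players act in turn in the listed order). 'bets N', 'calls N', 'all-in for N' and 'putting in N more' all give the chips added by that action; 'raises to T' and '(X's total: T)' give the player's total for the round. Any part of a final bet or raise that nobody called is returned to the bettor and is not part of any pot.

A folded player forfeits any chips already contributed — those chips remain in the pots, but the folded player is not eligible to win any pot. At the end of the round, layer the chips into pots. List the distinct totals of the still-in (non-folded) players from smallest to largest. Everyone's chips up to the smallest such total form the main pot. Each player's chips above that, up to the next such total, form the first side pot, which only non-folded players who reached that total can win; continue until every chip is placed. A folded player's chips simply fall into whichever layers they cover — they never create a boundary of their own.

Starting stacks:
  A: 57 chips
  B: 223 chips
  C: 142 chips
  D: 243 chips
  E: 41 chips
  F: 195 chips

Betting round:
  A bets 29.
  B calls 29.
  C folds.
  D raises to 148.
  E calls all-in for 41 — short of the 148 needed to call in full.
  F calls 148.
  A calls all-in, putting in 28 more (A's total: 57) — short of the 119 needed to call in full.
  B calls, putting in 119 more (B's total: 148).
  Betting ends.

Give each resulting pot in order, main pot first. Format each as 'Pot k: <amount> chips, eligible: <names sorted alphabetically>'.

Contributions: A=57, B=148, D=148, E=41, F=148
Folded: C
Pot levels (distinct totals of non-folded players): 41, 57, 148
Layer 1-41: 41 each from A, B, D, E, F = 41*5 = 205 chips; eligible A, B, D, E, F
Layer 42-57: 16 each from A, B, D, F = 16*4 = 64 chips; eligible A, B, D, F
Layer 58-148: 91 each from B, D, F = 91*3 = 273 chips; eligible B, D, F

Pot 1: 205 chips, eligible: A, B, D, E, F
Pot 2: 64 chips, eligible: A, B, D, F
Pot 3: 273 chips, eligible: B, D, F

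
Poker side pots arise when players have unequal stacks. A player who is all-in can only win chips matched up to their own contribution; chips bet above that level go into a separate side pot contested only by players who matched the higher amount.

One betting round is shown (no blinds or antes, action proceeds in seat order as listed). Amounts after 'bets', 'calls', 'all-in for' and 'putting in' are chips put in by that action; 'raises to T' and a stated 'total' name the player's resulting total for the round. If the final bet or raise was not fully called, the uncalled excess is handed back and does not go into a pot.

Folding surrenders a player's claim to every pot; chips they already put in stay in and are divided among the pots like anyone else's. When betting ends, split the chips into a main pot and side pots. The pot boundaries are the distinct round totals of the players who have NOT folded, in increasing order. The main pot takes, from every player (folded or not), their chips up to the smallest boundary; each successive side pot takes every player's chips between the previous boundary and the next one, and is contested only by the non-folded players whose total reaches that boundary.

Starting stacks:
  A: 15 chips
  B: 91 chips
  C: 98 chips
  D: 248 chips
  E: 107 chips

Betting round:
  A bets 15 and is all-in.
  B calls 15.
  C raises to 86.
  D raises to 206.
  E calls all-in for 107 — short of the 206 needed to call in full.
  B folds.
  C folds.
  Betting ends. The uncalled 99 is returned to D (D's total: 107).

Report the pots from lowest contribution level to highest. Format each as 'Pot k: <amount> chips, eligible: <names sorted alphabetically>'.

Contributions (after 99 returned to D): A=15, B=15, C=86, D=107, E=107
Folded: B, C
Pot levels (distinct totals of non-folded players): 15, 107
Layer 1-15: 15 each from A, B, C, D, E = 15*5 = 75 chips; eligible A, D, E
Layer 16-107: C 71 + D 92 + E 92 = 255 chips; eligible D, E

Pot 1: 75 chips, eligible: A, D, E
Pot 2: 255 chips, eligible: D, E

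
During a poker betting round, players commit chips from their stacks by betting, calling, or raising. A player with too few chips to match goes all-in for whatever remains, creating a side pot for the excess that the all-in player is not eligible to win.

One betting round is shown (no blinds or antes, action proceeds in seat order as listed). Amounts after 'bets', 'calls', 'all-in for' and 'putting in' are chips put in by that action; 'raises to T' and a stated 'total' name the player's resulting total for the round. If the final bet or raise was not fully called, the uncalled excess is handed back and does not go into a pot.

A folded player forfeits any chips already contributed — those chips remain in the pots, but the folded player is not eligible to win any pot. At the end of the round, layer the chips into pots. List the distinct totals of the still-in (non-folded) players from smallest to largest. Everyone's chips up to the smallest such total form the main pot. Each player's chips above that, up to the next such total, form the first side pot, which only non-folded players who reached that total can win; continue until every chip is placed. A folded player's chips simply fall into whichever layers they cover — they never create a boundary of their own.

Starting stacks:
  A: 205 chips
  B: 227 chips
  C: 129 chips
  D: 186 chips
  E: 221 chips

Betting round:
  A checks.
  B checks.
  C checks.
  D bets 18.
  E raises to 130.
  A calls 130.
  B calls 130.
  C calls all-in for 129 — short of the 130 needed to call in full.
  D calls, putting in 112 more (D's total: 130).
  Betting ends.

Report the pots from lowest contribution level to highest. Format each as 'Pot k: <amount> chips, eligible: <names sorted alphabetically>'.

Contributions: A=130, B=130, C=129, D=130, E=130
Pot levels (distinct totals of non-folded players): 129, 130
Layer 1-129: 129 each from A, B, C, D, E = 129*5 = 645 chips; eligible A, B, C, D, E
Layer 130-130: 1 each from A, B, D, E = 1*4 = 4 chips; eligible A, B, D, E

Pot 1: 645 chips, eligible: A, B, C, D, E
Pot 2: 4 chips, eligible: A, B, D, E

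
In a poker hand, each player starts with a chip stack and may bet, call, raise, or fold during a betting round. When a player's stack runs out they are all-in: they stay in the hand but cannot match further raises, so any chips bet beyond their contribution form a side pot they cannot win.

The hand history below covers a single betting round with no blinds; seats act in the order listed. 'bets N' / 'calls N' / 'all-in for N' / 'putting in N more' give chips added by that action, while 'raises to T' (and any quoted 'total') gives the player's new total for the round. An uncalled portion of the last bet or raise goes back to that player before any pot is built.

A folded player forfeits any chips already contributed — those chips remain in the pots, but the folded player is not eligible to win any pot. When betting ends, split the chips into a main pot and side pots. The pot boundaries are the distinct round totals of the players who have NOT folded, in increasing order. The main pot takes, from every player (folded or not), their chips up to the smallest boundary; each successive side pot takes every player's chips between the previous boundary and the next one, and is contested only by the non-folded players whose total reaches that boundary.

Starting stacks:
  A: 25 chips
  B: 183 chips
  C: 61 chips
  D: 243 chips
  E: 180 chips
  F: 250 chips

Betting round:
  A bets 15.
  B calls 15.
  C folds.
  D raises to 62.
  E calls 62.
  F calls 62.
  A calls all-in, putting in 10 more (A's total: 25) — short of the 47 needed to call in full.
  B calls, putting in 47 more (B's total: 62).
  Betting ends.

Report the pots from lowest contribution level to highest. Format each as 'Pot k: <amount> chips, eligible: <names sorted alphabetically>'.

Contributions: A=25, B=62, D=62, E=62, F=62
Folded: C
Pot levels (distinct totals of non-folded players): 25, 62
Layer 1-25: 25 each from A, B, D, E, F = 25*5 = 125 chips; eligible A, B, D, E, F
Layer 26-62: 37 each from B, D, E, F = 37*4 = 148 chips; eligible B, D, E, F

Pot 1: 125 chips, eligible: A, B, D, E, F
Pot 2: 148 chips, eligible: B, D, E, F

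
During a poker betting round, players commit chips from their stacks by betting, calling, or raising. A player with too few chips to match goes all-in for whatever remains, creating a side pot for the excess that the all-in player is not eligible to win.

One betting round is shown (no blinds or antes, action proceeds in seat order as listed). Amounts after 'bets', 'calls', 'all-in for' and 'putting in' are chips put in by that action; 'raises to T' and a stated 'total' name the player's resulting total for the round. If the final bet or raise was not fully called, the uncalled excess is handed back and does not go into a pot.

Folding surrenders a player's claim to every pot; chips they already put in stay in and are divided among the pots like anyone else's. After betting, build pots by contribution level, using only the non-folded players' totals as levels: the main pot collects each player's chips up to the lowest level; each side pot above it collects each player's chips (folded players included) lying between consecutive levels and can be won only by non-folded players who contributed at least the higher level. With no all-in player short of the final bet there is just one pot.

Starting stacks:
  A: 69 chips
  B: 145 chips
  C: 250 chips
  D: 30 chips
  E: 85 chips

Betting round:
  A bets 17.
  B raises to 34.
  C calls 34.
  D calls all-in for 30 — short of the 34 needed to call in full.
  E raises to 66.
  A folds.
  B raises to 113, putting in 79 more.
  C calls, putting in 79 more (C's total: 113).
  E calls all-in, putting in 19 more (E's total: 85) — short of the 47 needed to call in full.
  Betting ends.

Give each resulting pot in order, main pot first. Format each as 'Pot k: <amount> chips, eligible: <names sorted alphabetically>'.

Contributions: A=17, B=113, C=113, D=30, E=85
Folded: A
Pot levels (distinct totals of non-folded players): 30, 85, 113
Layer 1-30: A 17 + B 30 + C 30 + D 30 + E 30 = 137 chips; eligible B, C, D, E
Layer 31-85: 55 each from B, C, E = 55*3 = 165 chips; eligible B, C, E
Layer 86-113: 28 each from B, C = 28*2 = 56 chips; eligible B, C

Pot 1: 137 chips, eligible: B, C, D, E
Pot 2: 165 chips, eligible: B, C, E
Pot 3: 56 chips, eligible: B, C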